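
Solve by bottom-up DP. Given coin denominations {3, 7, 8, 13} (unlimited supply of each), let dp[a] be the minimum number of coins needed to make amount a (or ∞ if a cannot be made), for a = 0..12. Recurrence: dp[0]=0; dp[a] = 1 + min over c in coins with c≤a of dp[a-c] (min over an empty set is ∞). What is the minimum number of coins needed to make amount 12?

 a  0  1  2  3  4  5  6  7  8  9 10 11 12
dp  0  -  -  1  -  -  2  1  1  3  2  2  4
(- denotes ∞ / unreachable)

4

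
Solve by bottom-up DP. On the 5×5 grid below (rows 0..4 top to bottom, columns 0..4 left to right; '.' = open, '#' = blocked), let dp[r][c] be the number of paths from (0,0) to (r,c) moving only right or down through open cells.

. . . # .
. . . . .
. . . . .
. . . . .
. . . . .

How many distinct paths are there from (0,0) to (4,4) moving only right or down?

65

r\c   0   1   2   3   4
  0   1   1   1   0   0
  1   1   2   3   3   3
  2   1   3   6   9  12
  3   1   4  10  19  31
  4   1   5  15  34  65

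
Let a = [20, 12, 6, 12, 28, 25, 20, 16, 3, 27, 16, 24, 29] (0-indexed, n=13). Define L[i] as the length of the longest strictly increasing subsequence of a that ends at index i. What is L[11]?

4

   i    0    1    2    3    4    5    6    7    8    9   10   11   12
a[i]   20   12    6   12   28   25   20   16    3   27   16   24   29
L[i]    1    1    1    2    3    3    3    3    1    4    3    4    5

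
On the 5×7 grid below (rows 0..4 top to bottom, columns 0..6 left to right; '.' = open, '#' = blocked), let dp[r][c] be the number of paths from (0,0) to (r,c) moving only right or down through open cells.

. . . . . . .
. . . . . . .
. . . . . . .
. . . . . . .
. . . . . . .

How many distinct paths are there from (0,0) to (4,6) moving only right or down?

r\c   0   1   2   3   4   5   6
  0   1   1   1   1   1   1   1
  1   1   2   3   4   5   6   7
  2   1   3   6  10  15  21  28
  3   1   4  10  20  35  56  84
  4   1   5  15  35  70 126 210

210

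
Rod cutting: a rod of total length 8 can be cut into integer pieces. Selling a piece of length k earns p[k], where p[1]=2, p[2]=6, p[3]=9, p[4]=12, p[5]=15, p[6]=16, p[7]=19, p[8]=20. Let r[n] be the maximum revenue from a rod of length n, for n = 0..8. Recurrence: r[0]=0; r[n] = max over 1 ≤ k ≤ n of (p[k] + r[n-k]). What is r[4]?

12

   n    0    1    2    3    4    5    6    7    8
r[n]    0    2    6    9   12   15   18   21   24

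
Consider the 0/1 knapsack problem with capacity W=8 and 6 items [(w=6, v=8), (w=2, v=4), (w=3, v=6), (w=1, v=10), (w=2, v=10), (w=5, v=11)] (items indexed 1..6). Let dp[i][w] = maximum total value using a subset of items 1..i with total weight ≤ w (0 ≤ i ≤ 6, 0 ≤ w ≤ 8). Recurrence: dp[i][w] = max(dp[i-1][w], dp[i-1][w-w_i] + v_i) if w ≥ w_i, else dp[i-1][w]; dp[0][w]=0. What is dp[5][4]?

20

i\w   0   1   2   3   4   5   6   7   8
  0   0   0   0   0   0   0   0   0   0
  1   0   0   0   0   0   0   8   8   8
  2   0   0   4   4   4   4   8   8  12
  3   0   0   4   6   6  10  10  10  12
  4   0  10  10  14  16  16  20  20  20
  5   0  10  10  20  20  24  26  26  30
  6   0  10  10  20  20  24  26  26  31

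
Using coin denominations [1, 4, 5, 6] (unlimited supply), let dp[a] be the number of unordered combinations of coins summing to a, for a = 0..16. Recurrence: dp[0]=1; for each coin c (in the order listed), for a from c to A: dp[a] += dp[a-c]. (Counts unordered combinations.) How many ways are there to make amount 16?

19

after  coin     0     1     2     3     4     5     6     7     8     9    10    11    12    13    14    15    16
          1     1     1     1     1     1     1     1     1     1     1     1     1     1     1     1     1     1
          4     1     1     1     1     2     2     2     2     3     3     3     3     4     4     4     4     5
          5     1     1     1     1     2     3     3     3     4     5     6     6     7     8     9    10    11
          6     1     1     1     1     2     3     4     4     5     6     8     9    11    12    14    16    19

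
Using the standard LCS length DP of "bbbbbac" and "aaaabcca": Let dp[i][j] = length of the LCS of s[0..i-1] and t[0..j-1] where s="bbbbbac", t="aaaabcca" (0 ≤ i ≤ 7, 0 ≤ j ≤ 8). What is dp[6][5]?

1

   ''  a  a  a  a  b  c  c  a
''  0  0  0  0  0  0  0  0  0
 b  0  0  0  0  0  1  1  1  1
 b  0  0  0  0  0  1  1  1  1
 b  0  0  0  0  0  1  1  1  1
 b  0  0  0  0  0  1  1  1  1
 b  0  0  0  0  0  1  1  1  1
 a  0  1  1  1  1  1  1  1  2
 c  0  1  1  1  1  1  2  2  2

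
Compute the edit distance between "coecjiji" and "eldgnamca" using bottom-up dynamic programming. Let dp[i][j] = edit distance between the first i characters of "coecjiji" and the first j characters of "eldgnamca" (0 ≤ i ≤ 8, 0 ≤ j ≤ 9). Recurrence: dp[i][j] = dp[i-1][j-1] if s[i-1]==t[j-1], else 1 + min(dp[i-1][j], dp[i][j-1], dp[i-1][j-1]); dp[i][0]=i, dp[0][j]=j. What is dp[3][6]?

6

   ''  e  l  d  g  n  a  m  c  a
''  0  1  2  3  4  5  6  7  8  9
 c  1  1  2  3  4  5  6  7  7  8
 o  2  2  2  3  4  5  6  7  8  8
 e  3  2  3  3  4  5  6  7  8  9
 c  4  3  3  4  4  5  6  7  7  8
 j  5  4  4  4  5  5  6  7  8  8
 i  6  5  5  5  5  6  6  7  8  9
 j  7  6  6  6  6  6  7  7  8  9
 i  8  7  7  7  7  7  7  8  8  9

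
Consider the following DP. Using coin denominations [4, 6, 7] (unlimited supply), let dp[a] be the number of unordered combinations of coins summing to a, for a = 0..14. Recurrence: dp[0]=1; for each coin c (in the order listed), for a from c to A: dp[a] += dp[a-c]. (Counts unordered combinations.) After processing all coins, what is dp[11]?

after  coin     0     1     2     3     4     5     6     7     8     9    10    11    12    13    14
          4     1     0     0     0     1     0     0     0     1     0     0     0     1     0     0
          6     1     0     0     0     1     0     1     0     1     0     1     0     2     0     1
          7     1     0     0     0     1     0     1     1     1     0     1     1     2     1     2

1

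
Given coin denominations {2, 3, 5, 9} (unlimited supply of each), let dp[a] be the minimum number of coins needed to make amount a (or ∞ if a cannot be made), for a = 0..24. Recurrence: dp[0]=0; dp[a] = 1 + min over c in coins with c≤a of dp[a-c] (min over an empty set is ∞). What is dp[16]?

 a  0  1  2  3  4  5  6  7  8  9 10 11 12 13 14 15 16 17 18 19 20 21 22 23 24
dp  0  -  1  1  2  1  2  2  2  1  2  2  2  3  2  3  3  3  2  3  3  3  4  3  4
(- denotes ∞ / unreachable)

3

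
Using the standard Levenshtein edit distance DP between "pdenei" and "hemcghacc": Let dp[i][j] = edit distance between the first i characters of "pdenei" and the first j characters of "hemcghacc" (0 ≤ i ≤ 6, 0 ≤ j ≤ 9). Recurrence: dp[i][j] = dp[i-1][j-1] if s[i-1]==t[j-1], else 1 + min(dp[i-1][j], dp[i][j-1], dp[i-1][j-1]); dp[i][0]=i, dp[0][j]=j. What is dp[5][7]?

7

   ''  h  e  m  c  g  h  a  c  c
''  0  1  2  3  4  5  6  7  8  9
 p  1  1  2  3  4  5  6  7  8  9
 d  2  2  2  3  4  5  6  7  8  9
 e  3  3  2  3  4  5  6  7  8  9
 n  4  4  3  3  4  5  6  7  8  9
 e  5  5  4  4  4  5  6  7  8  9
 i  6  6  5  5  5  5  6  7  8  9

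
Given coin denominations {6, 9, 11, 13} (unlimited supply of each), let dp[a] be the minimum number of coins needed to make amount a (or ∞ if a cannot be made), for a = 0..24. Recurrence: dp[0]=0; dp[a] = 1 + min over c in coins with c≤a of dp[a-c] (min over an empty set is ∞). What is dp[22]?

2

 a  0  1  2  3  4  5  6  7  8  9 10 11 12 13 14 15 16 17 18 19 20 21 22 23 24
dp  0  -  -  -  -  -  1  -  -  1  -  1  2  1  -  2  -  2  2  2  2  3  2  3  2
(- denotes ∞ / unreachable)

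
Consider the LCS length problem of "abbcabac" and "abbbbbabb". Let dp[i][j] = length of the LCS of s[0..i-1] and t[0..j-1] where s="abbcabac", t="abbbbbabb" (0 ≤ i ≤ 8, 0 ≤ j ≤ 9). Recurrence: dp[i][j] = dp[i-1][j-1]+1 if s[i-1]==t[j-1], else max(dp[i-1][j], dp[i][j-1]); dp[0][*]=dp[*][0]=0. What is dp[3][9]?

   ''  a  b  b  b  b  b  a  b  b
''  0  0  0  0  0  0  0  0  0  0
 a  0  1  1  1  1  1  1  1  1  1
 b  0  1  2  2  2  2  2  2  2  2
 b  0  1  2  3  3  3  3  3  3  3
 c  0  1  2  3  3  3  3  3  3  3
 a  0  1  2  3  3  3  3  4  4  4
 b  0  1  2  3  4  4  4  4  5  5
 a  0  1  2  3  4  4  4  5  5  5
 c  0  1  2  3  4  4  4  5  5  5

3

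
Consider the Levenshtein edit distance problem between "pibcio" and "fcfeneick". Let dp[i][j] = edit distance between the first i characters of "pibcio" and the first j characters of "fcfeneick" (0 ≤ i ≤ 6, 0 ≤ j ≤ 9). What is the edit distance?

8

   ''  f  c  f  e  n  e  i  c  k
''  0  1  2  3  4  5  6  7  8  9
 p  1  1  2  3  4  5  6  7  8  9
 i  2  2  2  3  4  5  6  6  7  8
 b  3  3  3  3  4  5  6  7  7  8
 c  4  4  3  4  4  5  6  7  7  8
 i  5  5  4  4  5  5  6  6  7  8
 o  6  6  5  5  5  6  6  7  7  8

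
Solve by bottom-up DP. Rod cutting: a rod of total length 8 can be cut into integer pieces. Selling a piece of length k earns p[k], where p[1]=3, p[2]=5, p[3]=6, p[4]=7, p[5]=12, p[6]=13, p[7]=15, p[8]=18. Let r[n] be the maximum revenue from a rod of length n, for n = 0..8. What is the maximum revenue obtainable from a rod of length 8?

24

   n    0    1    2    3    4    5    6    7    8
r[n]    0    3    6    9   12   15   18   21   24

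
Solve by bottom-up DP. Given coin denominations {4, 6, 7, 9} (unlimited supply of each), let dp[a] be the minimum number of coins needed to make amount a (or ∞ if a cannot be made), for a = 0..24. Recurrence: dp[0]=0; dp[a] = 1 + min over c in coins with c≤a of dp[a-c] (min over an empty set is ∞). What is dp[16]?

2

 a  0  1  2  3  4  5  6  7  8  9 10 11 12 13 14 15 16 17 18 19 20 21 22 23 24
dp  0  -  -  -  1  -  1  1  2  1  2  2  2  2  2  2  2  3  2  3  3  3  3  3  3
(- denotes ∞ / unreachable)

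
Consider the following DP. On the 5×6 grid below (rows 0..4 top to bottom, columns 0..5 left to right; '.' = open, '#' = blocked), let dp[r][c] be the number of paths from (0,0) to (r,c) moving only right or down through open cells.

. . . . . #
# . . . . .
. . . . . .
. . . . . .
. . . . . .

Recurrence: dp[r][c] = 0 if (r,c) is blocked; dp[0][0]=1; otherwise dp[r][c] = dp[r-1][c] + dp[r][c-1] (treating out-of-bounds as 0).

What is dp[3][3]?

r\c   0   1   2   3   4   5
  0   1   1   1   1   1   0
  1   0   1   2   3   4   4
  2   0   1   3   6  10  14
  3   0   1   4  10  20  34
  4   0   1   5  15  35  69

10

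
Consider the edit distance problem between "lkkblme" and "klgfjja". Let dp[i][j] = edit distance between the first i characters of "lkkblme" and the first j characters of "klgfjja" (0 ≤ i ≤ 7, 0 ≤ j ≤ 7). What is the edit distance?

7

   ''  k  l  g  f  j  j  a
''  0  1  2  3  4  5  6  7
 l  1  1  1  2  3  4  5  6
 k  2  1  2  2  3  4  5  6
 k  3  2  2  3  3  4  5  6
 b  4  3  3  3  4  4  5  6
 l  5  4  3  4  4  5  5  6
 m  6  5  4  4  5  5  6  6
 e  7  6  5  5  5  6  6  7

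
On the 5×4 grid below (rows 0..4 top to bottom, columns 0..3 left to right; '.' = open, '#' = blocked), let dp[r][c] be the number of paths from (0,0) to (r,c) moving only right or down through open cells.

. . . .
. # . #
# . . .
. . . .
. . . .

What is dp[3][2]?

1

r\c   0   1   2   3
  0   1   1   1   1
  1   1   0   1   0
  2   0   0   1   1
  3   0   0   1   2
  4   0   0   1   3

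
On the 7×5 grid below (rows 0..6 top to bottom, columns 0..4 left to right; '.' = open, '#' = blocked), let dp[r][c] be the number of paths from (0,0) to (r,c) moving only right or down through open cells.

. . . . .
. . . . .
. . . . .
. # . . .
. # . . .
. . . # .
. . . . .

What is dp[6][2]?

r\c   0   1   2   3   4
  0   1   1   1   1   1
  1   1   2   3   4   5
  2   1   3   6  10  15
  3   1   0   6  16  31
  4   1   0   6  22  53
  5   1   1   7   0  53
  6   1   2   9   9  62

9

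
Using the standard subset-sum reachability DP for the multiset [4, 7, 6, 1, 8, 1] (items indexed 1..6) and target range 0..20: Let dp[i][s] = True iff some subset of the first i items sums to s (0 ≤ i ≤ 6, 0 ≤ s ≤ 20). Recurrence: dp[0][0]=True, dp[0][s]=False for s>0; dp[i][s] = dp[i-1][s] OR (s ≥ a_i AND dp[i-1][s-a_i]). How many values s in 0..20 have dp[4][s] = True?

14

i\s   0   1   2   3   4   5   6   7   8   9  10  11  12  13  14  15  16  17  18  19  20
  0   T   F   F   F   F   F   F   F   F   F   F   F   F   F   F   F   F   F   F   F   F
  1   T   F   F   F   T   F   F   F   F   F   F   F   F   F   F   F   F   F   F   F   F
  2   T   F   F   F   T   F   F   T   F   F   F   T   F   F   F   F   F   F   F   F   F
  3   T   F   F   F   T   F   T   T   F   F   T   T   F   T   F   F   F   T   F   F   F
  4   T   T   F   F   T   T   T   T   T   F   T   T   T   T   T   F   F   T   T   F   F
  5   T   T   F   F   T   T   T   T   T   T   T   T   T   T   T   T   T   T   T   T   T
  6   T   T   T   F   T   T   T   T   T   T   T   T   T   T   T   T   T   T   T   T   T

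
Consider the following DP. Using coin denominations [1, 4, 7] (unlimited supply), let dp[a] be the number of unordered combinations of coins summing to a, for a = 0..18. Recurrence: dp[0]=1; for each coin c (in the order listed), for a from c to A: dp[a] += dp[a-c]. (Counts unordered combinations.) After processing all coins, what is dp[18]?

10

after  coin     0     1     2     3     4     5     6     7     8     9    10    11    12    13    14    15    16    17    18
          1     1     1     1     1     1     1     1     1     1     1     1     1     1     1     1     1     1     1     1
          4     1     1     1     1     2     2     2     2     3     3     3     3     4     4     4     4     5     5     5
          7     1     1     1     1     2     2     2     3     4     4     4     5     6     6     7     8     9     9    10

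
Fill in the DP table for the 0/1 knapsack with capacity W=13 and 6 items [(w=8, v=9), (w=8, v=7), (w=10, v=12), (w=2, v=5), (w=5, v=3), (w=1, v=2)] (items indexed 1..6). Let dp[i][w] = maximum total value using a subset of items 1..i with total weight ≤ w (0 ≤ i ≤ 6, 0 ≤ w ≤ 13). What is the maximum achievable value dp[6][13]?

i\w   0   1   2   3   4   5   6   7   8   9  10  11  12  13
  0   0   0   0   0   0   0   0   0   0   0   0   0   0   0
  1   0   0   0   0   0   0   0   0   9   9   9   9   9   9
  2   0   0   0   0   0   0   0   0   9   9   9   9   9   9
  3   0   0   0   0   0   0   0   0   9   9  12  12  12  12
  4   0   0   5   5   5   5   5   5   9   9  14  14  17  17
  5   0   0   5   5   5   5   5   8   9   9  14  14  17  17
  6   0   2   5   7   7   7   7   8  10  11  14  16  17  19

19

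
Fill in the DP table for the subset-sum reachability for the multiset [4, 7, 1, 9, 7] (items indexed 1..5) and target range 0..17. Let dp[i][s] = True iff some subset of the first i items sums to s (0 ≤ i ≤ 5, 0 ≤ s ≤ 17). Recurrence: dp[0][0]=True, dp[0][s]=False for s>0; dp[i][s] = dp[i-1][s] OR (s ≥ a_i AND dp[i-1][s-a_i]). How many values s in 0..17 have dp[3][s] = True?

i\s   0   1   2   3   4   5   6   7   8   9  10  11  12  13  14  15  16  17
  0   T   F   F   F   F   F   F   F   F   F   F   F   F   F   F   F   F   F
  1   T   F   F   F   T   F   F   F   F   F   F   F   F   F   F   F   F   F
  2   T   F   F   F   T   F   F   T   F   F   F   T   F   F   F   F   F   F
  3   T   T   F   F   T   T   F   T   T   F   F   T   T   F   F   F   F   F
  4   T   T   F   F   T   T   F   T   T   T   T   T   T   T   T   F   T   T
  5   T   T   F   F   T   T   F   T   T   T   T   T   T   T   T   T   T   T

8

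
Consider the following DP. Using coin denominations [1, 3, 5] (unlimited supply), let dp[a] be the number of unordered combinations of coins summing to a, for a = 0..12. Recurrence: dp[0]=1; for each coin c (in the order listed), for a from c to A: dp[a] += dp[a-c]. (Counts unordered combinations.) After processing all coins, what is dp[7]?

4

after  coin     0     1     2     3     4     5     6     7     8     9    10    11    12
          1     1     1     1     1     1     1     1     1     1     1     1     1     1
          3     1     1     1     2     2     2     3     3     3     4     4     4     5
          5     1     1     1     2     2     3     4     4     5     6     7     8     9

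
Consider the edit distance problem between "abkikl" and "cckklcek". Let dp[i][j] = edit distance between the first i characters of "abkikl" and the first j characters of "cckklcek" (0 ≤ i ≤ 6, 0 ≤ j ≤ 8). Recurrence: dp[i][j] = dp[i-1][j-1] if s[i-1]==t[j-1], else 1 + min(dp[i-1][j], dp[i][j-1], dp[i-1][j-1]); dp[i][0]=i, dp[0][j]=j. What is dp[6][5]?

   ''  c  c  k  k  l  c  e  k
''  0  1  2  3  4  5  6  7  8
 a  1  1  2  3  4  5  6  7  8
 b  2  2  2  3  4  5  6  7  8
 k  3  3  3  2  3  4  5  6  7
 i  4  4  4  3  3  4  5  6  7
 k  5  5  5  4  3  4  5  6  6
 l  6  6  6  5  4  3  4  5  6

3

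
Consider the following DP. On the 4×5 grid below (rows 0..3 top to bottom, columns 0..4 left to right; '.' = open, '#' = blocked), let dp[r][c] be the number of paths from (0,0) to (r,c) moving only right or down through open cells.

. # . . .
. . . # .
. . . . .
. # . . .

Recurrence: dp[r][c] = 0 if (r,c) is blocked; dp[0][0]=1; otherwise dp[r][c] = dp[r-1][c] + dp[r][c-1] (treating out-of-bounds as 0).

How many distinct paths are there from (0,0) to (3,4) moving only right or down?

r\c   0   1   2   3   4
  0   1   0   0   0   0
  1   1   1   1   0   0
  2   1   2   3   3   3
  3   1   0   3   6   9

9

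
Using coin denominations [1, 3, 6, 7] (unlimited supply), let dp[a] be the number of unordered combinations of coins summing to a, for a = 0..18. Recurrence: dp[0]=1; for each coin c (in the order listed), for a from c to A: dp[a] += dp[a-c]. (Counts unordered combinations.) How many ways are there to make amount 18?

after  coin     0     1     2     3     4     5     6     7     8     9    10    11    12    13    14    15    16    17    18
          1     1     1     1     1     1     1     1     1     1     1     1     1     1     1     1     1     1     1     1
          3     1     1     1     2     2     2     3     3     3     4     4     4     5     5     5     6     6     6     7
          6     1     1     1     2     2     2     4     4     4     6     6     6     9     9     9    12    12    12    16
          7     1     1     1     2     2     2     4     5     5     7     8     8    11    13    14    17    19    20    24

24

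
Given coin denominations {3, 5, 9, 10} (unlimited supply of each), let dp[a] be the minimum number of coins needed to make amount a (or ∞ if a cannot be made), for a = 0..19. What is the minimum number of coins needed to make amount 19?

2

 a  0  1  2  3  4  5  6  7  8  9 10 11 12 13 14 15 16 17 18 19
dp  0  -  -  1  -  1  2  -  2  1  1  3  2  2  2  2  3  3  2  2
(- denotes ∞ / unreachable)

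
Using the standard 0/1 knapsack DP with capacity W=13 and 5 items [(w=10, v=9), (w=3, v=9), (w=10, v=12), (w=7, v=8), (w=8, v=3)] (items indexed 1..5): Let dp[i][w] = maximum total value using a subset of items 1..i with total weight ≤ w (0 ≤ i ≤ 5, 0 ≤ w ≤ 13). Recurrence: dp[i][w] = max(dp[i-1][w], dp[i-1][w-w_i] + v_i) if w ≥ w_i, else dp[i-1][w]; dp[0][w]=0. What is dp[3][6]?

9

i\w   0   1   2   3   4   5   6   7   8   9  10  11  12  13
  0   0   0   0   0   0   0   0   0   0   0   0   0   0   0
  1   0   0   0   0   0   0   0   0   0   0   9   9   9   9
  2   0   0   0   9   9   9   9   9   9   9   9   9   9  18
  3   0   0   0   9   9   9   9   9   9   9  12  12  12  21
  4   0   0   0   9   9   9   9   9   9   9  17  17  17  21
  5   0   0   0   9   9   9   9   9   9   9  17  17  17  21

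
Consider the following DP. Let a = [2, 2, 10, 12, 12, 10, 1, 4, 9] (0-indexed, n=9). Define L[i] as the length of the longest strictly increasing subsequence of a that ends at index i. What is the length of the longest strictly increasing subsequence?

   i    0    1    2    3    4    5    6    7    8
a[i]    2    2   10   12   12   10    1    4    9
L[i]    1    1    2    3    3    2    1    2    3

3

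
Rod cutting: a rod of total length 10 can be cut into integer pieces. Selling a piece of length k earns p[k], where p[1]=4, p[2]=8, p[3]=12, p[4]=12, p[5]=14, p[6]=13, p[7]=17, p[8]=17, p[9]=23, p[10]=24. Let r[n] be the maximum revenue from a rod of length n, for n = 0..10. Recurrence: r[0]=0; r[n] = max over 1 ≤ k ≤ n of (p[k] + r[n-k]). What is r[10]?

   n    0    1    2    3    4    5    6    7    8    9   10
r[n]    0    4    8   12   16   20   24   28   32   36   40

40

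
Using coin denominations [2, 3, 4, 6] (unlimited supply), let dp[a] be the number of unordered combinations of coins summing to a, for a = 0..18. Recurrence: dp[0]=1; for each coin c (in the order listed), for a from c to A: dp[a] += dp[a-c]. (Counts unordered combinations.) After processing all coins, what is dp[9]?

4

after  coin     0     1     2     3     4     5     6     7     8     9    10    11    12    13    14    15    16    17    18
          2     1     0     1     0     1     0     1     0     1     0     1     0     1     0     1     0     1     0     1
          3     1     0     1     1     1     1     2     1     2     2     2     2     3     2     3     3     3     3     4
          4     1     0     1     1     2     1     3     2     4     3     5     4     7     5     8     7    10     8    12
          6     1     0     1     1     2     1     4     2     5     4     7     5    11     7    13    11    17    13    23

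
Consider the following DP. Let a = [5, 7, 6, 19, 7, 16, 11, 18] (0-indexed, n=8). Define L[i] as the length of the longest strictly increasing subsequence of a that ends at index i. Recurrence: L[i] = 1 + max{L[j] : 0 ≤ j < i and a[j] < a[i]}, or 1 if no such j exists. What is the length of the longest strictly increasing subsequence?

   i    0    1    2    3    4    5    6    7
a[i]    5    7    6   19    7   16   11   18
L[i]    1    2    2    3    3    4    4    5

5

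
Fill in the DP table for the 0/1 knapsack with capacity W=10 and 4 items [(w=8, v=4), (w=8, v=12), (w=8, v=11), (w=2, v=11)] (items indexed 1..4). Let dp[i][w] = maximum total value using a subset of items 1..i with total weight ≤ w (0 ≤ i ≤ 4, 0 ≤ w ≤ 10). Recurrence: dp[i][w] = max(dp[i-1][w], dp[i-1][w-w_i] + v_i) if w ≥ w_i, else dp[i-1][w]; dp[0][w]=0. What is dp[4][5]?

11

i\w   0   1   2   3   4   5   6   7   8   9  10
  0   0   0   0   0   0   0   0   0   0   0   0
  1   0   0   0   0   0   0   0   0   4   4   4
  2   0   0   0   0   0   0   0   0  12  12  12
  3   0   0   0   0   0   0   0   0  12  12  12
  4   0   0  11  11  11  11  11  11  12  12  23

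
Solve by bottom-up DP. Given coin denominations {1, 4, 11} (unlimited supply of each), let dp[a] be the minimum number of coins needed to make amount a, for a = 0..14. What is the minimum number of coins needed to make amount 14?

 a  0  1  2  3  4  5  6  7  8  9 10 11 12 13 14
dp  0  1  2  3  1  2  3  4  2  3  4  1  2  3  4

4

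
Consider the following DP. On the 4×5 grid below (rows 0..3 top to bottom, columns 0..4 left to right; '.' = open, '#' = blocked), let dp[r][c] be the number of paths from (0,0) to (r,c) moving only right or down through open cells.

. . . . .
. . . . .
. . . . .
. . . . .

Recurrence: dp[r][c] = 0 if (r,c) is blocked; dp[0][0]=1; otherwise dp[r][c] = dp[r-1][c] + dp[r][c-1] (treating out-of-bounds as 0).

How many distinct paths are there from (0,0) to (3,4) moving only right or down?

r\c   0   1   2   3   4
  0   1   1   1   1   1
  1   1   2   3   4   5
  2   1   3   6  10  15
  3   1   4  10  20  35

35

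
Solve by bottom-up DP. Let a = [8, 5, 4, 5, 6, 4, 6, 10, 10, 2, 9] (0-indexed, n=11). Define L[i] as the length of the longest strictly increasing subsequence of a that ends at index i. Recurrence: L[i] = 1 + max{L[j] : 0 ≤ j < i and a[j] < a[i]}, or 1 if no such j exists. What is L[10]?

   i    0    1    2    3    4    5    6    7    8    9   10
a[i]    8    5    4    5    6    4    6   10   10    2    9
L[i]    1    1    1    2    3    1    3    4    4    1    4

4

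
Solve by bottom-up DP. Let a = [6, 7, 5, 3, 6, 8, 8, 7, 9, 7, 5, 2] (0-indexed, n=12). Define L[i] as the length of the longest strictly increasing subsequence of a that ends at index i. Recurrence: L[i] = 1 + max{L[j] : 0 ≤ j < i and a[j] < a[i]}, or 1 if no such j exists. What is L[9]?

3

   i    0    1    2    3    4    5    6    7    8    9   10   11
a[i]    6    7    5    3    6    8    8    7    9    7    5    2
L[i]    1    2    1    1    2    3    3    3    4    3    2    1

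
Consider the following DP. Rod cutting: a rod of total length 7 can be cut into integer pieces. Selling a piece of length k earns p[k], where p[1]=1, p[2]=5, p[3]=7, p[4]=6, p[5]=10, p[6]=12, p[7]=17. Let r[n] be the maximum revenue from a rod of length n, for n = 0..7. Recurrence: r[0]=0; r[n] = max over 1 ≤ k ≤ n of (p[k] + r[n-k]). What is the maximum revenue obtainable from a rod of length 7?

17

   n    0    1    2    3    4    5    6    7
r[n]    0    1    5    7   10   12   15   17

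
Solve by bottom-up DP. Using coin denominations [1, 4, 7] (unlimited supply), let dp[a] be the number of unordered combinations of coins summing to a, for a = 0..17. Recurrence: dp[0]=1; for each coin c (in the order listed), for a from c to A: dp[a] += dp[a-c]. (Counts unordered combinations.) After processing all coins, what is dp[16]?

after  coin     0     1     2     3     4     5     6     7     8     9    10    11    12    13    14    15    16    17
          1     1     1     1     1     1     1     1     1     1     1     1     1     1     1     1     1     1     1
          4     1     1     1     1     2     2     2     2     3     3     3     3     4     4     4     4     5     5
          7     1     1     1     1     2     2     2     3     4     4     4     5     6     6     7     8     9     9

9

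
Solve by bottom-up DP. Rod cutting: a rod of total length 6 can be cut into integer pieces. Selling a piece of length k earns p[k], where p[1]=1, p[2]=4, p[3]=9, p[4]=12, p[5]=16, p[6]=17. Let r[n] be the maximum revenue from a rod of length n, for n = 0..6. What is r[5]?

   n    0    1    2    3    4    5    6
r[n]    0    1    4    9   12   16   18

16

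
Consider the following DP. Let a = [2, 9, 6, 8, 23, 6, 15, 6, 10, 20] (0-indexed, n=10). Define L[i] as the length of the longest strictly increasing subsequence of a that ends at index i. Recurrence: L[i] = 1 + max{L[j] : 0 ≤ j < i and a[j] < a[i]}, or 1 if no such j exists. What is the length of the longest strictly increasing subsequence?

5

   i    0    1    2    3    4    5    6    7    8    9
a[i]    2    9    6    8   23    6   15    6   10   20
L[i]    1    2    2    3    4    2    4    2    4    5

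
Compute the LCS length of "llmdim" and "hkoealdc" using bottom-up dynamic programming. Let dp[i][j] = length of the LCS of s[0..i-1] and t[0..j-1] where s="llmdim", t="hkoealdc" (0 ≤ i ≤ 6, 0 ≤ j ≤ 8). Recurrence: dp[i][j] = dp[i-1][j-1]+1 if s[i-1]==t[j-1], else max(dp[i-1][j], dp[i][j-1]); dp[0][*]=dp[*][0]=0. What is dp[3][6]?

1

   ''  h  k  o  e  a  l  d  c
''  0  0  0  0  0  0  0  0  0
 l  0  0  0  0  0  0  1  1  1
 l  0  0  0  0  0  0  1  1  1
 m  0  0  0  0  0  0  1  1  1
 d  0  0  0  0  0  0  1  2  2
 i  0  0  0  0  0  0  1  2  2
 m  0  0  0  0  0  0  1  2  2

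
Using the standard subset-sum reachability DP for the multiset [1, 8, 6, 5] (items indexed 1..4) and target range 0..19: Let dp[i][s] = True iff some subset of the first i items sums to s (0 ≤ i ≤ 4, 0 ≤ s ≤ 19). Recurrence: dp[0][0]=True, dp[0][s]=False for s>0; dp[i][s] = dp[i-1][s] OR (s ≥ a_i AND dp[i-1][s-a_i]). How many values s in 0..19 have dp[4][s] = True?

i\s   0   1   2   3   4   5   6   7   8   9  10  11  12  13  14  15  16  17  18  19
  0   T   F   F   F   F   F   F   F   F   F   F   F   F   F   F   F   F   F   F   F
  1   T   T   F   F   F   F   F   F   F   F   F   F   F   F   F   F   F   F   F   F
  2   T   T   F   F   F   F   F   F   T   T   F   F   F   F   F   F   F   F   F   F
  3   T   T   F   F   F   F   T   T   T   T   F   F   F   F   T   T   F   F   F   F
  4   T   T   F   F   F   T   T   T   T   T   F   T   T   T   T   T   F   F   F   T

13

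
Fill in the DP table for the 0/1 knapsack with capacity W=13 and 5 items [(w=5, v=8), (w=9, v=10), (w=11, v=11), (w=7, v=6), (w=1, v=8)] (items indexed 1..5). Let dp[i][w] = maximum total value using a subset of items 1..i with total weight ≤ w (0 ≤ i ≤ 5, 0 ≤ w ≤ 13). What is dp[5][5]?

8

i\w   0   1   2   3   4   5   6   7   8   9  10  11  12  13
  0   0   0   0   0   0   0   0   0   0   0   0   0   0   0
  1   0   0   0   0   0   8   8   8   8   8   8   8   8   8
  2   0   0   0   0   0   8   8   8   8  10  10  10  10  10
  3   0   0   0   0   0   8   8   8   8  10  10  11  11  11
  4   0   0   0   0   0   8   8   8   8  10  10  11  14  14
  5   0   8   8   8   8   8  16  16  16  16  18  18  19  22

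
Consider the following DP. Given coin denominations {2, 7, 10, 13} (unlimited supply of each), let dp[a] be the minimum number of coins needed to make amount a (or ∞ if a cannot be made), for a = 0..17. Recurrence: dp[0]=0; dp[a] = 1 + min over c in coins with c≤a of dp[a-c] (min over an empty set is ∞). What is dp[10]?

1

 a  0  1  2  3  4  5  6  7  8  9 10 11 12 13 14 15 16 17
dp  0  -  1  -  2  -  3  1  4  2  1  3  2  1  2  2  3  2
(- denotes ∞ / unreachable)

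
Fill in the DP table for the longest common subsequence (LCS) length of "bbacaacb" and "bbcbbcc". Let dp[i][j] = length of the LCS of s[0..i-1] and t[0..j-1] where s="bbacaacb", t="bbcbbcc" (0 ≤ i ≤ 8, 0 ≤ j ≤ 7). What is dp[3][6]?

2

   ''  b  b  c  b  b  c  c
''  0  0  0  0  0  0  0  0
 b  0  1  1  1  1  1  1  1
 b  0  1  2  2  2  2  2  2
 a  0  1  2  2  2  2  2  2
 c  0  1  2  3  3  3  3  3
 a  0  1  2  3  3  3  3  3
 a  0  1  2  3  3  3  3  3
 c  0  1  2  3  3  3  4  4
 b  0  1  2  3  4  4  4  4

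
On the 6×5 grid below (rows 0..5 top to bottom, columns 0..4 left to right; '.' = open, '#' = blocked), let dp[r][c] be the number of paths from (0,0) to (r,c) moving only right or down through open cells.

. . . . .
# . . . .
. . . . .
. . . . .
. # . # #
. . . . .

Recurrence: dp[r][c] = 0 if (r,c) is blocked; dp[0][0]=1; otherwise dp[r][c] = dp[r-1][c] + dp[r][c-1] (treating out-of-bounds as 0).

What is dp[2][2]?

r\c   0   1   2   3   4
  0   1   1   1   1   1
  1   0   1   2   3   4
  2   0   1   3   6  10
  3   0   1   4  10  20
  4   0   0   4   0   0
  5   0   0   4   4   4

3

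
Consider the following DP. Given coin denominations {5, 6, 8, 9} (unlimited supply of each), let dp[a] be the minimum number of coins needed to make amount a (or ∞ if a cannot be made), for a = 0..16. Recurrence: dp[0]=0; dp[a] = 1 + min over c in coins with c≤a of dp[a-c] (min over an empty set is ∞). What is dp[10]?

2

 a  0  1  2  3  4  5  6  7  8  9 10 11 12 13 14 15 16
dp  0  -  -  -  -  1  1  -  1  1  2  2  2  2  2  2  2
(- denotes ∞ / unreachable)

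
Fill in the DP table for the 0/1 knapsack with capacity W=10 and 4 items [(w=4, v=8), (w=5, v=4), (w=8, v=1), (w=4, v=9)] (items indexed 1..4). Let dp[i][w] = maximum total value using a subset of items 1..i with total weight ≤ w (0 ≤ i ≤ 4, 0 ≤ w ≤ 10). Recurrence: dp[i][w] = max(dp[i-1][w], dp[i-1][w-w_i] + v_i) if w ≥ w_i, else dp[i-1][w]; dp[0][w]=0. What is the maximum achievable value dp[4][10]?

i\w   0   1   2   3   4   5   6   7   8   9  10
  0   0   0   0   0   0   0   0   0   0   0   0
  1   0   0   0   0   8   8   8   8   8   8   8
  2   0   0   0   0   8   8   8   8   8  12  12
  3   0   0   0   0   8   8   8   8   8  12  12
  4   0   0   0   0   9   9   9   9  17  17  17

17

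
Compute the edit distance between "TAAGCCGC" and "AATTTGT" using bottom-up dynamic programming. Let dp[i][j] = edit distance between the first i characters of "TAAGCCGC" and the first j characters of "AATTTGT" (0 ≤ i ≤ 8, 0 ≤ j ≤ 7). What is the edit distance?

   ''  A  A  T  T  T  G  T
''  0  1  2  3  4  5  6  7
 T  1  1  2  2  3  4  5  6
 A  2  1  1  2  3  4  5  6
 A  3  2  1  2  3  4  5  6
 G  4  3  2  2  3  4  4  5
 C  5  4  3  3  3  4  5  5
 C  6  5  4  4  4  4  5  6
 G  7  6  5  5  5  5  4  5
 C  8  7  6  6  6  6  5  5

5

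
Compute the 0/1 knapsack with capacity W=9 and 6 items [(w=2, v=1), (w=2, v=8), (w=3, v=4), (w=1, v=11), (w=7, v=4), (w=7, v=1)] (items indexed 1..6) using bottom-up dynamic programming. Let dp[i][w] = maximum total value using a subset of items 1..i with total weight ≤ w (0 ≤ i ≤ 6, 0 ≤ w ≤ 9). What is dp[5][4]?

i\w   0   1   2   3   4   5   6   7   8   9
  0   0   0   0   0   0   0   0   0   0   0
  1   0   0   1   1   1   1   1   1   1   1
  2   0   0   8   8   9   9   9   9   9   9
  3   0   0   8   8   9  12  12  13  13  13
  4   0  11  11  19  19  20  23  23  24  24
  5   0  11  11  19  19  20  23  23  24  24
  6   0  11  11  19  19  20  23  23  24  24

19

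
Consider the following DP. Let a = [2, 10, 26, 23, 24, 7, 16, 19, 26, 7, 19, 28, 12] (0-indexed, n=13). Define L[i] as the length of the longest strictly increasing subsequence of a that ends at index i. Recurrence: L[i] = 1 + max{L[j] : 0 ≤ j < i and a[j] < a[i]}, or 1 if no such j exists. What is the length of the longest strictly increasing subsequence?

   i    0    1    2    3    4    5    6    7    8    9   10   11   12
a[i]    2   10   26   23   24    7   16   19   26    7   19   28   12
L[i]    1    2    3    3    4    2    3    4    5    2    4    6    3

6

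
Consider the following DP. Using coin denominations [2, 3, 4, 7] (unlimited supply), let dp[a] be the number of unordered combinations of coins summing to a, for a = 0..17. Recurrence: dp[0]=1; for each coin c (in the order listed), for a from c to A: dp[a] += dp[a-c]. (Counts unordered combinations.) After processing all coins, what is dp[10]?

after  coin     0     1     2     3     4     5     6     7     8     9    10    11    12    13    14    15    16    17
          2     1     0     1     0     1     0     1     0     1     0     1     0     1     0     1     0     1     0
          3     1     0     1     1     1     1     2     1     2     2     2     2     3     2     3     3     3     3
          4     1     0     1     1     2     1     3     2     4     3     5     4     7     5     8     7    10     8
          7     1     0     1     1     2     1     3     3     4     4     6     6     8     8    11    11    14    14

6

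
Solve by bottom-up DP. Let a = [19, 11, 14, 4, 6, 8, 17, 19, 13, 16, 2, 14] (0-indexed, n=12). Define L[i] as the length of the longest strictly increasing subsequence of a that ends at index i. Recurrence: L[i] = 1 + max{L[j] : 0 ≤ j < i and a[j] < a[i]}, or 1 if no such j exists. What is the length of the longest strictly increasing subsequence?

   i    0    1    2    3    4    5    6    7    8    9   10   11
a[i]   19   11   14    4    6    8   17   19   13   16    2   14
L[i]    1    1    2    1    2    3    4    5    4    5    1    5

5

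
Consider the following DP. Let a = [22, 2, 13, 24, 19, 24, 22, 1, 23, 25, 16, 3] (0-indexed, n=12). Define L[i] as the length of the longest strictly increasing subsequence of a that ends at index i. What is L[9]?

   i    0    1    2    3    4    5    6    7    8    9   10   11
a[i]   22    2   13   24   19   24   22    1   23   25   16    3
L[i]    1    1    2    3    3    4    4    1    5    6    3    2

6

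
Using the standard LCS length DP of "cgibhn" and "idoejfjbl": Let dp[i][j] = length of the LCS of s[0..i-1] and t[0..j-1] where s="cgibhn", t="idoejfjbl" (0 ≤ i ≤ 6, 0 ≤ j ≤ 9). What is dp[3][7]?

   ''  i  d  o  e  j  f  j  b  l
''  0  0  0  0  0  0  0  0  0  0
 c  0  0  0  0  0  0  0  0  0  0
 g  0  0  0  0  0  0  0  0  0  0
 i  0  1  1  1  1  1  1  1  1  1
 b  0  1  1  1  1  1  1  1  2  2
 h  0  1  1  1  1  1  1  1  2  2
 n  0  1  1  1  1  1  1  1  2  2

1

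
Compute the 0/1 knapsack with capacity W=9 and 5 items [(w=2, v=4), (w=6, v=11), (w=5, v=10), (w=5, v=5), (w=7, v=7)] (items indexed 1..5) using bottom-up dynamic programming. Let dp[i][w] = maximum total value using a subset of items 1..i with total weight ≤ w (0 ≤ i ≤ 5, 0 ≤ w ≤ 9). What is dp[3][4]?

i\w   0   1   2   3   4   5   6   7   8   9
  0   0   0   0   0   0   0   0   0   0   0
  1   0   0   4   4   4   4   4   4   4   4
  2   0   0   4   4   4   4  11  11  15  15
  3   0   0   4   4   4  10  11  14  15  15
  4   0   0   4   4   4  10  11  14  15  15
  5   0   0   4   4   4  10  11  14  15  15

4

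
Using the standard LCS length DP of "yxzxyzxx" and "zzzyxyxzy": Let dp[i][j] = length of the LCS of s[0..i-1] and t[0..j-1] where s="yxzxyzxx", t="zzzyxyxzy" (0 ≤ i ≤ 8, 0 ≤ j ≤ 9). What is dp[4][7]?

3

   ''  z  z  z  y  x  y  x  z  y
''  0  0  0  0  0  0  0  0  0  0
 y  0  0  0  0  1  1  1  1  1  1
 x  0  0  0  0  1  2  2  2  2  2
 z  0  1  1  1  1  2  2  2  3  3
 x  0  1  1  1  1  2  2  3  3  3
 y  0  1  1  1  2  2  3  3  3  4
 z  0  1  2  2  2  2  3  3  4  4
 x  0  1  2  2  2  3  3  4  4  4
 x  0  1  2  2  2  3  3  4  4  4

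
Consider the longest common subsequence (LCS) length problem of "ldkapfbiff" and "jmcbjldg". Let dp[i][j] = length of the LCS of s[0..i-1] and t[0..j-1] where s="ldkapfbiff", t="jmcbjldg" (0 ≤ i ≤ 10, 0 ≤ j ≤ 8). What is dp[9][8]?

2

   ''  j  m  c  b  j  l  d  g
''  0  0  0  0  0  0  0  0  0
 l  0  0  0  0  0  0  1  1  1
 d  0  0  0  0  0  0  1  2  2
 k  0  0  0  0  0  0  1  2  2
 a  0  0  0  0  0  0  1  2  2
 p  0  0  0  0  0  0  1  2  2
 f  0  0  0  0  0  0  1  2  2
 b  0  0  0  0  1  1  1  2  2
 i  0  0  0  0  1  1  1  2  2
 f  0  0  0  0  1  1  1  2  2
 f  0  0  0  0  1  1  1  2  2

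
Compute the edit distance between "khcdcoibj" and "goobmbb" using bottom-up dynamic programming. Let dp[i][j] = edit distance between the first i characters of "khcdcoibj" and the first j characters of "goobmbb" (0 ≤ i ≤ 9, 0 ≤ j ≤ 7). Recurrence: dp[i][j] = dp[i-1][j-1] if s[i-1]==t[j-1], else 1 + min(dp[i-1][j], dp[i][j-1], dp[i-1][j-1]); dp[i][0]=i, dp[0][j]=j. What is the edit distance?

   ''  g  o  o  b  m  b  b
''  0  1  2  3  4  5  6  7
 k  1  1  2  3  4  5  6  7
 h  2  2  2  3  4  5  6  7
 c  3  3  3  3  4  5  6  7
 d  4  4  4  4  4  5  6  7
 c  5  5  5  5  5  5  6  7
 o  6  6  5  5  6  6  6  7
 i  7  7  6  6  6  7  7  7
 b  8  8  7  7  6  7  7  7
 j  9  9  8  8  7  7  8  8

8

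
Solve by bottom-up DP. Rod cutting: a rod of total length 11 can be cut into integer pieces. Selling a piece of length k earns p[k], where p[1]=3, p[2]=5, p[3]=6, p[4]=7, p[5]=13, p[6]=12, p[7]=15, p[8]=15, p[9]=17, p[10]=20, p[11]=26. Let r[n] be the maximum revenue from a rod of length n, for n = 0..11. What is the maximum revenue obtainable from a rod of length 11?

33

   n    0    1    2    3    4    5    6    7    8    9   10   11
r[n]    0    3    6    9   12   15   18   21   24   27   30   33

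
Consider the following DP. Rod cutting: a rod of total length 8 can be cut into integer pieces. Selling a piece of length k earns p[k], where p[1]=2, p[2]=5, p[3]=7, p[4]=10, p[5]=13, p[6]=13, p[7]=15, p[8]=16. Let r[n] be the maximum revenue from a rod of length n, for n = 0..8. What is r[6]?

15

   n    0    1    2    3    4    5    6    7    8
r[n]    0    2    5    7   10   13   15   18   20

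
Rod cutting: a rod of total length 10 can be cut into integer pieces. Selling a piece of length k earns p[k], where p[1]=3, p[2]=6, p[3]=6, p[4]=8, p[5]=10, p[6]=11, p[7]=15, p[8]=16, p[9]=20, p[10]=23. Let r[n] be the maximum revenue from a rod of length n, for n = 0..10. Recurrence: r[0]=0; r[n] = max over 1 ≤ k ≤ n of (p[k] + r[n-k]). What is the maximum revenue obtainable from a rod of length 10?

   n    0    1    2    3    4    5    6    7    8    9   10
r[n]    0    3    6    9   12   15   18   21   24   27   30

30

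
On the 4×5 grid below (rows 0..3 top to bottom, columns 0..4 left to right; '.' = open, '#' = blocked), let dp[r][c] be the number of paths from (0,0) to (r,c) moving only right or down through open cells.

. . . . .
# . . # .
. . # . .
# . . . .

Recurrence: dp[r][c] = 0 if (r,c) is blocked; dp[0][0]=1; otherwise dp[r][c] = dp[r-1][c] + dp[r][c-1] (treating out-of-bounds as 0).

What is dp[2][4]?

r\c   0   1   2   3   4
  0   1   1   1   1   1
  1   0   1   2   0   1
  2   0   1   0   0   1
  3   0   1   1   1   2

1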